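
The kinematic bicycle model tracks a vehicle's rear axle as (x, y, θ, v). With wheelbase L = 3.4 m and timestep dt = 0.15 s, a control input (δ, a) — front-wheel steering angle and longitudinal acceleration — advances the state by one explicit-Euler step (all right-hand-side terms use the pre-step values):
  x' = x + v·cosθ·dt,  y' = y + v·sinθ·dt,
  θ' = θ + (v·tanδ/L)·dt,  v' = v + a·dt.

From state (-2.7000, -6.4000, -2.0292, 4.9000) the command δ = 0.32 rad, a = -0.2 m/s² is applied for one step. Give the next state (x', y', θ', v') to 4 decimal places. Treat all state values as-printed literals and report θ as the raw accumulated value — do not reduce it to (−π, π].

(-3.0253, -7.0591, -1.9576, 4.8700)

x' = -2.7000 + 4.9000·cos(-2.0292)·0.15 = -3.0253
y' = -6.4000 + 4.9000·sin(-2.0292)·0.15 = -7.0591
θ' = -2.0292 + (4.9000/3.4)·tan(0.32)·0.15 = -1.9576
v' = 4.9000 − 0.2000·0.15 = 4.8700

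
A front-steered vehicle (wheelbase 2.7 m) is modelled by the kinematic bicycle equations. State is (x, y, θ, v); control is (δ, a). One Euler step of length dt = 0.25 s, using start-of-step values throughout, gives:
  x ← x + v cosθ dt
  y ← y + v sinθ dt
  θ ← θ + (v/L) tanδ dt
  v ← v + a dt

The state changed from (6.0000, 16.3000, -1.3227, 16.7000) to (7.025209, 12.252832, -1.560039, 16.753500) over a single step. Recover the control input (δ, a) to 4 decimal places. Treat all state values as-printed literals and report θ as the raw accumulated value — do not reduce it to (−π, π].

δ = -0.1523, a = 0.2140

a = (v'−v)/dt = (0.053500)/0.25 = 0.2140
Δθ = θ'−θ = -0.237339;  (v·dt/L) = 16.7000·0.25/2.7 = 1.546296
tan δ = Δθ·L/(v·dt) = -0.153489  →  δ = -0.1523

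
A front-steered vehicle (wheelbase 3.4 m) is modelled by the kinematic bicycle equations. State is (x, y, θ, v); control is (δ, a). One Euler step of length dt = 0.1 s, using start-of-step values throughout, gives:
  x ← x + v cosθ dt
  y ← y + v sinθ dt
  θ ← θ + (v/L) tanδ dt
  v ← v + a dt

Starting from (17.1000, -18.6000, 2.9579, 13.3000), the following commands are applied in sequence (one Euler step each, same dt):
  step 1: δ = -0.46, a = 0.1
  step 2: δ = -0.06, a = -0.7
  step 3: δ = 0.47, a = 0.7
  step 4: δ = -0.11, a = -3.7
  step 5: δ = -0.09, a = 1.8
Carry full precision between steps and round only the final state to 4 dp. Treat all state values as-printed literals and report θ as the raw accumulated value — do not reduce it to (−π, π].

after step 1 (δ=-0.46, a=0.1): (15.792376, -18.357060, 2.764092, 13.310000)
after step 2 (δ=-0.06, a=-0.7): (14.555093, -17.866456, 2.740576, 13.240000)
after step 3 (δ=0.47, a=0.7): (13.336134, -17.349626, 2.938384, 13.310000)
after step 4 (δ=-0.11, a=-3.7): (12.032520, -17.081013, 2.895147, 12.940000)
after step 5 (δ=-0.09, a=1.8): (10.777618, -16.765331, 2.860802, 13.120000)

(10.7776, -16.7653, 2.8608, 13.1200)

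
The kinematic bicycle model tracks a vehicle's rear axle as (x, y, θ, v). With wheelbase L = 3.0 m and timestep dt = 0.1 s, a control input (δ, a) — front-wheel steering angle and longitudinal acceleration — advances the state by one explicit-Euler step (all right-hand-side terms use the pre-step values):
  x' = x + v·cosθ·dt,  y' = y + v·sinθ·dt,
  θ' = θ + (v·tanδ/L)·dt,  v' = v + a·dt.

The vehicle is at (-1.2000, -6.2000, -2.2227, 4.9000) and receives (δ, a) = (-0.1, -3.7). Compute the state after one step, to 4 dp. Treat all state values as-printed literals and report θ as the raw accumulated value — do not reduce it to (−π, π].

x' = -1.2000 + 4.9000·cos(-2.2227)·0.1 = -1.4973
y' = -6.2000 + 4.9000·sin(-2.2227)·0.1 = -6.5895
θ' = -2.2227 + (4.9000/3.0)·tan(-0.1)·0.1 = -2.2391
v' = 4.9000 − 3.7000·0.1 = 4.5300

(-1.4973, -6.5895, -2.2391, 4.5300)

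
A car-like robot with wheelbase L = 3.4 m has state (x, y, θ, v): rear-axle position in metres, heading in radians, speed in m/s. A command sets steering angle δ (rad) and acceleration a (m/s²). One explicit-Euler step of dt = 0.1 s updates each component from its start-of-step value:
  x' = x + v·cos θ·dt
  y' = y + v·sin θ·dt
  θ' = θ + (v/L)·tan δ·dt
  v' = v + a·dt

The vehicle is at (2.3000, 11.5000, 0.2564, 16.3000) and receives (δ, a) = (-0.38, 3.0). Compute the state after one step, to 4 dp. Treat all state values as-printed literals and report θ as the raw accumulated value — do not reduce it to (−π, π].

(3.8767, 11.9134, 0.0649, 16.6000)

x' = 2.3000 + 16.3000·cos(0.2564)·0.1 = 3.8767
y' = 11.5000 + 16.3000·sin(0.2564)·0.1 = 11.9134
θ' = 0.2564 + (16.3000/3.4)·tan(-0.38)·0.1 = 0.0649
v' = 16.3000 + 3.0000·0.1 = 16.6000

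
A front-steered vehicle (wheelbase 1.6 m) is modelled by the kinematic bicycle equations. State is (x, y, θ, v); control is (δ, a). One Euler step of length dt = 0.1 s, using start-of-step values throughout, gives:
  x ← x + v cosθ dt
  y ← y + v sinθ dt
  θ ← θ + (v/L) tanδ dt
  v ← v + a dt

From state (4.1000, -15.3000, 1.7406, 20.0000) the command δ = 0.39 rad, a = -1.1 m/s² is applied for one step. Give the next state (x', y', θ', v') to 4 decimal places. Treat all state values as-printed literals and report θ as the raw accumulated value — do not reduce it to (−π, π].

(3.7620, -13.3288, 2.2544, 19.8900)

x' = 4.1000 + 20.0000·cos(1.7406)·0.1 = 3.7620
y' = -15.3000 + 20.0000·sin(1.7406)·0.1 = -13.3288
θ' = 1.7406 + (20.0000/1.6)·tan(0.39)·0.1 = 2.2544
v' = 20.0000 − 1.1000·0.1 = 19.8900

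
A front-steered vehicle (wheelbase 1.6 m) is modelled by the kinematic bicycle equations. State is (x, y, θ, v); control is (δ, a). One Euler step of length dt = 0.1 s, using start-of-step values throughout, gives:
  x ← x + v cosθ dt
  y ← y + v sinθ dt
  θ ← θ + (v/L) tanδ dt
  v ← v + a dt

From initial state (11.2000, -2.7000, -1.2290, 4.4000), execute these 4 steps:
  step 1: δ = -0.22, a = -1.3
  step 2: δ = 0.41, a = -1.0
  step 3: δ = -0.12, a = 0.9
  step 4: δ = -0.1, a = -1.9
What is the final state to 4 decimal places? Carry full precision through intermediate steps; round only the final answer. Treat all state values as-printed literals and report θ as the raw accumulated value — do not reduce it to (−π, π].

(11.7786, -4.3075, -1.2326, 4.0700)

after step 1 (δ=-0.22, a=-1.3): (11.347479, -3.114548, -1.290495, 4.270000)
after step 2 (δ=0.41, a=-1.0): (11.465607, -3.524883, -1.174503, 4.170000)
after step 3 (δ=-0.12, a=0.9): (11.626569, -3.909565, -1.205929, 4.260000)
after step 4 (δ=-0.1, a=-1.9): (11.778577, -4.307522, -1.232643, 4.070000)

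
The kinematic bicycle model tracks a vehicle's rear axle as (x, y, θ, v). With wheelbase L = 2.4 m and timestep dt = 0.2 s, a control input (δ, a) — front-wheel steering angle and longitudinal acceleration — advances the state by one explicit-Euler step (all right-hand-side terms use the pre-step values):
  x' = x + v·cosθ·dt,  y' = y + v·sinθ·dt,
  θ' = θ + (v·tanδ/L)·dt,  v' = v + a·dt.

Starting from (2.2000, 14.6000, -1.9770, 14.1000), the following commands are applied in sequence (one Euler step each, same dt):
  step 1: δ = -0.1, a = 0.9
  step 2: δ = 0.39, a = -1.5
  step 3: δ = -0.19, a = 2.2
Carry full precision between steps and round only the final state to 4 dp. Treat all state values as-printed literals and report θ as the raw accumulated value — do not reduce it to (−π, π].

after step 1 (δ=-0.1, a=0.9): (1.085748, 12.009471, -2.094893, 14.280000)
after step 2 (δ=0.39, a=-1.5): (-0.343484, 9.536814, -1.605738, 13.980000)
after step 3 (δ=-0.19, a=2.2): (-0.441160, 6.742520, -1.829791, 14.420000)

(-0.4412, 6.7425, -1.8298, 14.4200)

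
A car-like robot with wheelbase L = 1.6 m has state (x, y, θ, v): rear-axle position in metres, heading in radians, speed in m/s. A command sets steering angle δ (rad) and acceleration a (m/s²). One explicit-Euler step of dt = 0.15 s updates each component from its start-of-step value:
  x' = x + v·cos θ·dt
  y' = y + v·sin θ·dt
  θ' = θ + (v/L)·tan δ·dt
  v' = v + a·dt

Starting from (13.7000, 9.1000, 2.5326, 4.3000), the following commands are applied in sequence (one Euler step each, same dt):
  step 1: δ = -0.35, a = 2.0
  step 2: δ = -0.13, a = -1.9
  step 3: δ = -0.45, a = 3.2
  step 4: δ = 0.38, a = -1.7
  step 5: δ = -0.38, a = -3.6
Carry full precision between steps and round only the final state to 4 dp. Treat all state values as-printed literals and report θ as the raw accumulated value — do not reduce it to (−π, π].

(11.3797, 11.5224, 2.1432, 4.0000)

after step 1 (δ=-0.35, a=2.0): (13.170955, 9.468967, 2.385448, 4.600000)
after step 2 (δ=-0.13, a=-1.9): (12.668989, 9.942391, 2.329067, 4.315000)
after step 3 (δ=-0.45, a=3.2): (12.223897, 10.412311, 2.133657, 4.795000)
after step 4 (δ=0.38, a=-1.7): (11.840100, 11.020604, 2.313205, 4.540000)
after step 5 (δ=-0.38, a=-3.6): (11.379700, 11.522394, 2.143205, 4.000000)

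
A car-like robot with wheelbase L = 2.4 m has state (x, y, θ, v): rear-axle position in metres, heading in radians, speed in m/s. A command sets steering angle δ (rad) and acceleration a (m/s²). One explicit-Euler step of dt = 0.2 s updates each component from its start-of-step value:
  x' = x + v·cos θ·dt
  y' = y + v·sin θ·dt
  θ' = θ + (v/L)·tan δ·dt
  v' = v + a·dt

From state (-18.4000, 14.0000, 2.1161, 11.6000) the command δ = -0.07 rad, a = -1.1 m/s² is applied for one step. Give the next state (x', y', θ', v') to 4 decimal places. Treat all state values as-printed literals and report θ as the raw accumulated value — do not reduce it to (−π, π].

(-19.6033, 15.9835, 2.0483, 11.3800)

x' = -18.4000 + 11.6000·cos(2.1161)·0.2 = -19.6033
y' = 14.0000 + 11.6000·sin(2.1161)·0.2 = 15.9835
θ' = 2.1161 + (11.6000/2.4)·tan(-0.07)·0.2 = 2.0483
v' = 11.6000 − 1.1000·0.2 = 11.3800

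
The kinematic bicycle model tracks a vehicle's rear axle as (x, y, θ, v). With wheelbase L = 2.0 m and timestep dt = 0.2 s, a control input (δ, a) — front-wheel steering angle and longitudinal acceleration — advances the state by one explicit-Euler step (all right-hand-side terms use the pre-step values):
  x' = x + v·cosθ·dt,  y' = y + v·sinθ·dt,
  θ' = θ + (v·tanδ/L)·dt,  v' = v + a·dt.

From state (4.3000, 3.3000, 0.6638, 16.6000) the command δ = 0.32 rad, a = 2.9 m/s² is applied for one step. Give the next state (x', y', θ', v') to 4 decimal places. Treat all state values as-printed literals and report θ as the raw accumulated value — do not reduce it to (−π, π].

(6.9150, 5.3455, 1.2139, 17.1800)

x' = 4.3000 + 16.6000·cos(0.6638)·0.2 = 6.9150
y' = 3.3000 + 16.6000·sin(0.6638)·0.2 = 5.3455
θ' = 0.6638 + (16.6000/2.0)·tan(0.32)·0.2 = 1.2139
v' = 16.6000 + 2.9000·0.2 = 17.1800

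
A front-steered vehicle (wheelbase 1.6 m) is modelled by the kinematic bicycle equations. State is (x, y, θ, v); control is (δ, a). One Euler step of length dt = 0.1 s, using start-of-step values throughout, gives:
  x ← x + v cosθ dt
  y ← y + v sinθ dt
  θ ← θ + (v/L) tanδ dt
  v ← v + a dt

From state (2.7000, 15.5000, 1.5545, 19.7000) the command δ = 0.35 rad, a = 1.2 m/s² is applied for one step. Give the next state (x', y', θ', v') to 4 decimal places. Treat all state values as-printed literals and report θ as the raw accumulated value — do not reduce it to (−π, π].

x' = 2.7000 + 19.7000·cos(1.5545)·0.1 = 2.7321
y' = 15.5000 + 19.7000·sin(1.5545)·0.1 = 17.4697
θ' = 1.5545 + (19.7000/1.6)·tan(0.35)·0.1 = 2.0039
v' = 19.7000 + 1.2000·0.1 = 19.8200

(2.7321, 17.4697, 2.0039, 19.8200)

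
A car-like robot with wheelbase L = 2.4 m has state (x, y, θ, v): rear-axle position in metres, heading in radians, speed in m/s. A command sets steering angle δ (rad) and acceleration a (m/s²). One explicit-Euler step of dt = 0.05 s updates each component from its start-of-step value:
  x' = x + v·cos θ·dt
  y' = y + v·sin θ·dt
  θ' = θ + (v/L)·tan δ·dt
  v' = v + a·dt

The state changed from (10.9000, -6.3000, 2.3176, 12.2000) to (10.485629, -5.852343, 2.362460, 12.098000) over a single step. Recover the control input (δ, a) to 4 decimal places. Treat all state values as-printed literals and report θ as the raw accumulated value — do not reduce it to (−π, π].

a = (v'−v)/dt = (-0.102000)/0.05 = -2.0400
Δθ = θ'−θ = 0.044860;  (v·dt/L) = 12.2000·0.05/2.4 = 0.254167
tan δ = Δθ·L/(v·dt) = 0.176498  →  δ = 0.1747

δ = 0.1747, a = -2.0400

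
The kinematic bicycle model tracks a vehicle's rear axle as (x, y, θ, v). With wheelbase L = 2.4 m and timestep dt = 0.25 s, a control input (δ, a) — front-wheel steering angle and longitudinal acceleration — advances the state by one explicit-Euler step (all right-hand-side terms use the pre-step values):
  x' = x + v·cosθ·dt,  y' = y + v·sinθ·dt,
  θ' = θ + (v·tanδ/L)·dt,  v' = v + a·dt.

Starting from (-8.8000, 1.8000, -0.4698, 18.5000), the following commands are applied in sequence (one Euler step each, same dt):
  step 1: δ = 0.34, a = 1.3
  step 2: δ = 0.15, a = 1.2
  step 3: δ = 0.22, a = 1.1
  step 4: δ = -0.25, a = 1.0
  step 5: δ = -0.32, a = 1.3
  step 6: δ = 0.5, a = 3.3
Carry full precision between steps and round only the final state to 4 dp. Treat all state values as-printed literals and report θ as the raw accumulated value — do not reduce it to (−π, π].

(16.2075, 7.8708, 0.8961, 20.8000)

after step 1 (δ=0.34, a=1.3): (-4.676078, -0.293774, 0.211880, 18.825000)
after step 2 (δ=0.15, a=1.2): (-0.075073, 0.695944, 0.508247, 19.125000)
after step 3 (δ=0.22, a=1.1): (4.101822, 3.022723, 0.953739, 19.400000)
after step 4 (δ=-0.25, a=1.0): (6.908215, 6.978309, 0.437736, 19.650000)
after step 5 (δ=-0.32, a=1.3): (11.357534, 9.060667, -0.240577, 19.975000)
after step 6 (δ=0.5, a=3.3): (16.207467, 7.870840, 0.896130, 20.800000)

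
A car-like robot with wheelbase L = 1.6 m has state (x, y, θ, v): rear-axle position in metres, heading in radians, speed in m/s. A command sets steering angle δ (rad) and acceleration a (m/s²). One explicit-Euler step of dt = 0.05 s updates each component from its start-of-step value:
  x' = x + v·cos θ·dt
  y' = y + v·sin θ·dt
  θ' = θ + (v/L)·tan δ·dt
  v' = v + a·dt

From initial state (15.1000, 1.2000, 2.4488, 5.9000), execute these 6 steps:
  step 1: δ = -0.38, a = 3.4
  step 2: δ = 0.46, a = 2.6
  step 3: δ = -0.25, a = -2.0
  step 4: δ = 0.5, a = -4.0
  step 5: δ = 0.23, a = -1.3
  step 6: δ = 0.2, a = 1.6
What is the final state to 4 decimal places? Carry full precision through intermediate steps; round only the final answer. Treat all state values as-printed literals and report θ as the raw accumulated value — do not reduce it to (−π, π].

after step 1 (δ=-0.38, a=3.4): (14.873008, 1.388413, 2.375158, 6.070000)
after step 2 (δ=0.46, a=2.6): (14.654370, 1.598912, 2.469139, 6.200000)
after step 3 (δ=-0.25, a=-2.0): (14.411858, 1.792013, 2.419666, 6.100000)
after step 4 (δ=0.5, a=-4.0): (14.182945, 1.993567, 2.523805, 5.900000)
after step 5 (δ=0.23, a=-1.3): (13.942473, 2.164441, 2.566975, 5.835000)
after step 6 (δ=0.2, a=1.6): (13.697578, 2.323011, 2.603938, 5.915000)

(13.6976, 2.3230, 2.6039, 5.9150)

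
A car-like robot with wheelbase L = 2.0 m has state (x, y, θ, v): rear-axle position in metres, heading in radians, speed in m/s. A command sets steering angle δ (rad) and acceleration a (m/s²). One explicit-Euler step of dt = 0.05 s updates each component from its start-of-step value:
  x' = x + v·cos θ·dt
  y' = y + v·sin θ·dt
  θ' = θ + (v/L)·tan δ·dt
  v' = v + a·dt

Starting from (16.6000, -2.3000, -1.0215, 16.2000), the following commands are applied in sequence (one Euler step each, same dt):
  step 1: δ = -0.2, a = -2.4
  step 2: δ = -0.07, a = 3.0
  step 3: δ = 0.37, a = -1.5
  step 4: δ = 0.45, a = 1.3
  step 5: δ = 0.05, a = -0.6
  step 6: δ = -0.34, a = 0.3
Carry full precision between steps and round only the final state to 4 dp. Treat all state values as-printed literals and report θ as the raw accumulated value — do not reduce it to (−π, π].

after step 1 (δ=-0.2, a=-2.4): (17.022891, -2.990843, -1.103598, 16.080000)
after step 2 (δ=-0.07, a=3.0): (17.385002, -3.708681, -1.131784, 16.230000)
after step 3 (δ=0.37, a=-1.5): (17.729927, -4.443228, -0.974408, 16.155000)
after step 4 (δ=0.45, a=1.3): (18.183606, -5.111535, -0.779314, 16.220000)
after step 5 (δ=0.05, a=-0.6): (18.760548, -5.681499, -0.759022, 16.190000)
after step 6 (δ=-0.34, a=0.3): (19.347847, -6.238607, -0.902197, 16.205000)

(19.3478, -6.2386, -0.9022, 16.2050)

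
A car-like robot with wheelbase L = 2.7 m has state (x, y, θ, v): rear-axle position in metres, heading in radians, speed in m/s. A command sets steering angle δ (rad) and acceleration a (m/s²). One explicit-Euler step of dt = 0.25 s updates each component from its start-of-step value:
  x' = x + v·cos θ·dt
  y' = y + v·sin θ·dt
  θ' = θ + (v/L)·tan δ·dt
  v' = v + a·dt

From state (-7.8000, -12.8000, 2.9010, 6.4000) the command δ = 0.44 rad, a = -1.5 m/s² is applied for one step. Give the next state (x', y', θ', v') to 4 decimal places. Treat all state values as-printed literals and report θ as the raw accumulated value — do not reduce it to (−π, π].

(-9.3539, -12.4188, 3.1800, 6.0250)

x' = -7.8000 + 6.4000·cos(2.9010)·0.25 = -9.3539
y' = -12.8000 + 6.4000·sin(2.9010)·0.25 = -12.4188
θ' = 2.9010 + (6.4000/2.7)·tan(0.44)·0.25 = 3.1800
v' = 6.4000 − 1.5000·0.25 = 6.0250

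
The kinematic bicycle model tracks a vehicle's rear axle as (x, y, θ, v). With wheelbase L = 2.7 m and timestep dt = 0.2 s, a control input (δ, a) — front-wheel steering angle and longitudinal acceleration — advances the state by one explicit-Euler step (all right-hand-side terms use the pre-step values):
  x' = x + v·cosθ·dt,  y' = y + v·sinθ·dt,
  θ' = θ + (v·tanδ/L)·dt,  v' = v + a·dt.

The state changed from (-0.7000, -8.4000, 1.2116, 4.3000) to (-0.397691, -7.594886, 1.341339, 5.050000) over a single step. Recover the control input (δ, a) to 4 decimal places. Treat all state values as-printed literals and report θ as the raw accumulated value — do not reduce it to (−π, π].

δ = 0.3868, a = 3.7500

a = (v'−v)/dt = (0.750000)/0.2 = 3.7500
Δθ = θ'−θ = 0.129739;  (v·dt/L) = 4.3000·0.2/2.7 = 0.318519
tan δ = Δθ·L/(v·dt) = 0.407320  →  δ = 0.3868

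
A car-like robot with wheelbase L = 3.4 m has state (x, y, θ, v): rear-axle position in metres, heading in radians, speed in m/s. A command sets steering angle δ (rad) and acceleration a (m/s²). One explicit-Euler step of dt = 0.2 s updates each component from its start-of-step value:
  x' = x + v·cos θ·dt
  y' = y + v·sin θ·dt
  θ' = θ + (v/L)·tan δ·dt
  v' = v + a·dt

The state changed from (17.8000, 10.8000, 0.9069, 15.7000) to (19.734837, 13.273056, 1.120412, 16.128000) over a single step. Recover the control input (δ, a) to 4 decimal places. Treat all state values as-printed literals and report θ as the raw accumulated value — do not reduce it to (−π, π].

δ = 0.2272, a = 2.1400

a = (v'−v)/dt = (0.428000)/0.2 = 2.1400
Δθ = θ'−θ = 0.213512;  (v·dt/L) = 15.7000·0.2/3.4 = 0.923529
tan δ = Δθ·L/(v·dt) = 0.231191  →  δ = 0.2272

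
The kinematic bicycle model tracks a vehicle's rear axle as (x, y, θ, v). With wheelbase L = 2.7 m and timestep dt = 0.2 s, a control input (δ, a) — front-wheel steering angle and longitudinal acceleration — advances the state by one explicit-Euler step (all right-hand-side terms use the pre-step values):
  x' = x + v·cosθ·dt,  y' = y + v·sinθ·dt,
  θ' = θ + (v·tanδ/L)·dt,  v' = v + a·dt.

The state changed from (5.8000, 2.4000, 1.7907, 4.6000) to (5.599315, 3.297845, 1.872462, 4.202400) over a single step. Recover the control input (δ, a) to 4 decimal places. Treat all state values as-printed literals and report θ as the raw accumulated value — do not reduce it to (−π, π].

δ = 0.2355, a = -1.9880

a = (v'−v)/dt = (-0.397600)/0.2 = -1.9880
Δθ = θ'−θ = 0.081762;  (v·dt/L) = 4.6000·0.2/2.7 = 0.340741
tan δ = Δθ·L/(v·dt) = 0.239954  →  δ = 0.2355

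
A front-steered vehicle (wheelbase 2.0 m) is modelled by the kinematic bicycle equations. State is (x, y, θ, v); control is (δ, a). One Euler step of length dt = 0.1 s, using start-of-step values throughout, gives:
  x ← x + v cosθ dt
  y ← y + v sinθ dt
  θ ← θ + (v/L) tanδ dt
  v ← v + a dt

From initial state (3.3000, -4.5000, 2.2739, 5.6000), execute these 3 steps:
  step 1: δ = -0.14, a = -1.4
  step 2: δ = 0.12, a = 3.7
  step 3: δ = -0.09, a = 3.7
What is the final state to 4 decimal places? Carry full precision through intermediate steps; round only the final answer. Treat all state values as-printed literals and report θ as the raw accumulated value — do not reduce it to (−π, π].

after step 1 (δ=-0.14, a=-1.4): (2.937910, -4.072810, 2.234442, 5.460000)
after step 2 (δ=0.12, a=3.7): (2.601578, -3.642698, 2.267360, 5.830000)
after step 3 (δ=-0.09, a=3.7): (2.227534, -3.195507, 2.241054, 6.200000)

(2.2275, -3.1955, 2.2411, 6.2000)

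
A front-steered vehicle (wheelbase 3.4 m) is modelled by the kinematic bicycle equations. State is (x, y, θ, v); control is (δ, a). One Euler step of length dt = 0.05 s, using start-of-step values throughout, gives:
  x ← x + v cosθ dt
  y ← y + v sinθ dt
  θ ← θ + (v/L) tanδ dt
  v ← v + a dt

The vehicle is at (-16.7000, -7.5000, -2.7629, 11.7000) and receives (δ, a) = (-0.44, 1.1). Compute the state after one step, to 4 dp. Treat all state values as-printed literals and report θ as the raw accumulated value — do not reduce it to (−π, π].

x' = -16.7000 + 11.7000·cos(-2.7629)·0.05 = -17.2436
y' = -7.5000 + 11.7000·sin(-2.7629)·0.05 = -7.7163
θ' = -2.7629 + (11.7000/3.4)·tan(-0.44)·0.05 = -2.8439
v' = 11.7000 + 1.1000·0.05 = 11.7550

(-17.2436, -7.7163, -2.8439, 11.7550)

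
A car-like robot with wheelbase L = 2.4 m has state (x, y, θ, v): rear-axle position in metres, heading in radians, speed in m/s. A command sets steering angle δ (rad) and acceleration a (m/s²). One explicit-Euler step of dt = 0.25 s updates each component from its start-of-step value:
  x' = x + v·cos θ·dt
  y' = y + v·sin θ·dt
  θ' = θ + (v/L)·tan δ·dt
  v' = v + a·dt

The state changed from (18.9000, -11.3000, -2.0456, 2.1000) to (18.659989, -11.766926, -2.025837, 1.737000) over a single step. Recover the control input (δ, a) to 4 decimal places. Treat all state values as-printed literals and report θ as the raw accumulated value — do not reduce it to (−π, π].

a = (v'−v)/dt = (-0.363000)/0.25 = -1.4520
Δθ = θ'−θ = 0.019763;  (v·dt/L) = 2.1000·0.25/2.4 = 0.218750
tan δ = Δθ·L/(v·dt) = 0.090345  →  δ = 0.0901

δ = 0.0901, a = -1.4520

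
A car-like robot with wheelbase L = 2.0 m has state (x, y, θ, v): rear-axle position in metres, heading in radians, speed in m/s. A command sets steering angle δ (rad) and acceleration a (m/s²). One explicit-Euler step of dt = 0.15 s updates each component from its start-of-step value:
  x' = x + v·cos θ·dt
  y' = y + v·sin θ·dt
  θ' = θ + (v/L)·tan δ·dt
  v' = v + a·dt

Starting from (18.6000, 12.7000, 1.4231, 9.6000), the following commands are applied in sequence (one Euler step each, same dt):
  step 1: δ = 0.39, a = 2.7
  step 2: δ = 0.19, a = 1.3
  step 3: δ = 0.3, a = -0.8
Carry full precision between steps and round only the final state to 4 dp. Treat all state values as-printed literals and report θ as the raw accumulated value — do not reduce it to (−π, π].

after step 1 (δ=0.39, a=2.7): (18.811910, 14.124322, 1.719060, 10.005000)
after step 2 (δ=0.19, a=1.3): (18.590219, 15.608608, 1.863372, 10.200000)
after step 3 (δ=0.3, a=-0.8): (18.148938, 17.073589, 2.100014, 10.080000)

(18.1489, 17.0736, 2.1000, 10.0800)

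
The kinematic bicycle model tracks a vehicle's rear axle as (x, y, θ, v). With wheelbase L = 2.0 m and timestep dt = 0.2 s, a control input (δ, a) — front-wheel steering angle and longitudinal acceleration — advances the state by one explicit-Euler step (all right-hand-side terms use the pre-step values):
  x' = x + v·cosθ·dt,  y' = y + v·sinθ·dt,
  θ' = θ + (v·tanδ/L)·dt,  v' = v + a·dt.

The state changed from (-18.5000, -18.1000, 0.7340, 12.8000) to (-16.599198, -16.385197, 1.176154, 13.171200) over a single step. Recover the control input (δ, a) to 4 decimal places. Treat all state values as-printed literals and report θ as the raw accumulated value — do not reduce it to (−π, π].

δ = 0.3326, a = 1.8560

a = (v'−v)/dt = (0.371200)/0.2 = 1.8560
Δθ = θ'−θ = 0.442154;  (v·dt/L) = 12.8000·0.2/2.0 = 1.280000
tan δ = Δθ·L/(v·dt) = 0.345433  →  δ = 0.3326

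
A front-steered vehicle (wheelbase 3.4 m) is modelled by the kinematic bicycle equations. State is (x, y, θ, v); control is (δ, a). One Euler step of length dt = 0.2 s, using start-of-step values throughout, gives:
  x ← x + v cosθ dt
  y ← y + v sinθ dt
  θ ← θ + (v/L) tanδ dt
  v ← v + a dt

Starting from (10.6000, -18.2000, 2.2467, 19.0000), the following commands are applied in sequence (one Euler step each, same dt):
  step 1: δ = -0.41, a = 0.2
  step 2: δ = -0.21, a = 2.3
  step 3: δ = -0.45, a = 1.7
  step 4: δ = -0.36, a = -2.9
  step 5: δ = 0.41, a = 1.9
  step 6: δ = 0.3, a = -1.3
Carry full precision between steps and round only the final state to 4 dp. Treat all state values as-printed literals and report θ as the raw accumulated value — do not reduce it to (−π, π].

(15.3190, 0.9613, 1.3786, 19.3800)

after step 1 (δ=-0.41, a=0.2): (8.222710, -15.235461, 1.760936, 19.040000)
after step 2 (δ=-0.21, a=2.3): (7.503014, -11.496089, 1.522216, 19.500000)
after step 3 (δ=-0.45, a=1.7): (7.692402, -7.600690, 0.968124, 19.840000)
after step 4 (δ=-0.36, a=-2.9): (9.941649, -4.331758, 0.528839, 19.260000)
after step 5 (δ=0.41, a=1.9): (13.267440, -2.388303, 1.021251, 19.640000)
after step 6 (δ=0.3, a=-1.3): (15.319032, 0.961347, 1.378625, 19.380000)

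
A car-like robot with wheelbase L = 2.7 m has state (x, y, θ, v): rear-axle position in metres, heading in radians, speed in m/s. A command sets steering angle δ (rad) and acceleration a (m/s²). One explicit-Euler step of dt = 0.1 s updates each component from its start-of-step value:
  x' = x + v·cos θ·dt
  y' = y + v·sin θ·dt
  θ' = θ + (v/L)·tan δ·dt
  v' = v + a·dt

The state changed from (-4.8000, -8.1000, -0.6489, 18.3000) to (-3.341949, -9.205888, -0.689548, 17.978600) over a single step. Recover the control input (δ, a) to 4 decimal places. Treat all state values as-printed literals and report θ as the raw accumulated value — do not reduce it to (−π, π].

a = (v'−v)/dt = (-0.321400)/0.1 = -3.2140
Δθ = θ'−θ = -0.040648;  (v·dt/L) = 18.3000·0.1/2.7 = 0.677778
tan δ = Δθ·L/(v·dt) = -0.059972  →  δ = -0.0599

δ = -0.0599, a = -3.2140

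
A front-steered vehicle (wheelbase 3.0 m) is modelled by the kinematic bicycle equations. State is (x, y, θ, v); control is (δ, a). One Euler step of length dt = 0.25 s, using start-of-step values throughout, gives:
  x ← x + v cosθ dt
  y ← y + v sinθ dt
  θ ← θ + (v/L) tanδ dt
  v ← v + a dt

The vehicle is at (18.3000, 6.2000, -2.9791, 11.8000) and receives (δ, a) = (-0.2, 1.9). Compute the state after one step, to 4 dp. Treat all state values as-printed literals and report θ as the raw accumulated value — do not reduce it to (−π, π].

(15.3889, 5.7228, -3.1784, 12.2750)

x' = 18.3000 + 11.8000·cos(-2.9791)·0.25 = 15.3889
y' = 6.2000 + 11.8000·sin(-2.9791)·0.25 = 5.7228
θ' = -2.9791 + (11.8000/3.0)·tan(-0.2)·0.25 = -3.1784
v' = 11.8000 + 1.9000·0.25 = 12.2750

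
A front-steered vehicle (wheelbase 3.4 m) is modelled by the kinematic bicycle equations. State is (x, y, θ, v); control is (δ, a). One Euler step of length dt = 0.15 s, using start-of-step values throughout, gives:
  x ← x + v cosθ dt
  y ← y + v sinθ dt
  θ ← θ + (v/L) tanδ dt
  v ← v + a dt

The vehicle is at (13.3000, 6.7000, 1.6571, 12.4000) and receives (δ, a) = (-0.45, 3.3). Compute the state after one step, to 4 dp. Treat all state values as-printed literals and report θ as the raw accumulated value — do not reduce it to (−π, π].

(13.1397, 8.5531, 1.3928, 12.8950)

x' = 13.3000 + 12.4000·cos(1.6571)·0.15 = 13.1397
y' = 6.7000 + 12.4000·sin(1.6571)·0.15 = 8.5531
θ' = 1.6571 + (12.4000/3.4)·tan(-0.45)·0.15 = 1.3928
v' = 12.4000 + 3.3000·0.15 = 12.8950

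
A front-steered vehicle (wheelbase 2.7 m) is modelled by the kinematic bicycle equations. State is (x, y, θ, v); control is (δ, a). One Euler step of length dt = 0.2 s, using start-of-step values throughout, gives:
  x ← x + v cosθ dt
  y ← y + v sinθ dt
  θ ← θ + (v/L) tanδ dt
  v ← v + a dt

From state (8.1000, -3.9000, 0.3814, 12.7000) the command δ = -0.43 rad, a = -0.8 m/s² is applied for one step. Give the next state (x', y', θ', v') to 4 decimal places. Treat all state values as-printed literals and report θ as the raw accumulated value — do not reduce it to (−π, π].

(10.4575, -2.9546, -0.0500, 12.5400)

x' = 8.1000 + 12.7000·cos(0.3814)·0.2 = 10.4575
y' = -3.9000 + 12.7000·sin(0.3814)·0.2 = -2.9546
θ' = 0.3814 + (12.7000/2.7)·tan(-0.43)·0.2 = -0.0500
v' = 12.7000 − 0.8000·0.2 = 12.5400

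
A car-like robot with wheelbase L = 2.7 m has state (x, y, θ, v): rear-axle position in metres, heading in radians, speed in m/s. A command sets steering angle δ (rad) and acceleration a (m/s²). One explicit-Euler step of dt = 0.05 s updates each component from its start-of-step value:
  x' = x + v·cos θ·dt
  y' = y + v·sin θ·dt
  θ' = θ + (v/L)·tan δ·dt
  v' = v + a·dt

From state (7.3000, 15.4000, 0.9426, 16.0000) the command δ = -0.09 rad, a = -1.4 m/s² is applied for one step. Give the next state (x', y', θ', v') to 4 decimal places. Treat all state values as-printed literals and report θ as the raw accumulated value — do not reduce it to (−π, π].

x' = 7.3000 + 16.0000·cos(0.9426)·0.05 = 7.7701
y' = 15.4000 + 16.0000·sin(0.9426)·0.05 = 16.0473
θ' = 0.9426 + (16.0000/2.7)·tan(-0.09)·0.05 = 0.9159
v' = 16.0000 − 1.4000·0.05 = 15.9300

(7.7701, 16.0473, 0.9159, 15.9300)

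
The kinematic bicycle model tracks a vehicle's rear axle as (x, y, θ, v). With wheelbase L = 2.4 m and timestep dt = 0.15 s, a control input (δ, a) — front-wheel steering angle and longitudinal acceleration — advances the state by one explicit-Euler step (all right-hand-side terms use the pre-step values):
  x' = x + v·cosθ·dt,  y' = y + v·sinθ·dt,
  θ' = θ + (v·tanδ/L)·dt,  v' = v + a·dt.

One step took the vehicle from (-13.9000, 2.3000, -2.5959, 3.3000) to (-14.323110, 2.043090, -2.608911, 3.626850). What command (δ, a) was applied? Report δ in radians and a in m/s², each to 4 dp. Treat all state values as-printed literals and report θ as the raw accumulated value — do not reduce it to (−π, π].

a = (v'−v)/dt = (0.326850)/0.15 = 2.1790
Δθ = θ'−θ = -0.013011;  (v·dt/L) = 3.3000·0.15/2.4 = 0.206250
tan δ = Δθ·L/(v·dt) = -0.063084  →  δ = -0.0630

δ = -0.0630, a = 2.1790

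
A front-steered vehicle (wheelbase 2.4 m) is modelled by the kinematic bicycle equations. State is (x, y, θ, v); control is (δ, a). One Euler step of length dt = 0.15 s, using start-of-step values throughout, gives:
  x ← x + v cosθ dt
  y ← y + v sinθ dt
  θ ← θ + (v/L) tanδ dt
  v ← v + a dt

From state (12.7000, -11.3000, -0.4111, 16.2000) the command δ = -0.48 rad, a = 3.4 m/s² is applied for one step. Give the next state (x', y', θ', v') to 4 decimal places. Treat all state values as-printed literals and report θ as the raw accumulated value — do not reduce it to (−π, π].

(14.9275, -12.2711, -0.9382, 16.7100)

x' = 12.7000 + 16.2000·cos(-0.4111)·0.15 = 14.9275
y' = -11.3000 + 16.2000·sin(-0.4111)·0.15 = -12.2711
θ' = -0.4111 + (16.2000/2.4)·tan(-0.48)·0.15 = -0.9382
v' = 16.2000 + 3.4000·0.15 = 16.7100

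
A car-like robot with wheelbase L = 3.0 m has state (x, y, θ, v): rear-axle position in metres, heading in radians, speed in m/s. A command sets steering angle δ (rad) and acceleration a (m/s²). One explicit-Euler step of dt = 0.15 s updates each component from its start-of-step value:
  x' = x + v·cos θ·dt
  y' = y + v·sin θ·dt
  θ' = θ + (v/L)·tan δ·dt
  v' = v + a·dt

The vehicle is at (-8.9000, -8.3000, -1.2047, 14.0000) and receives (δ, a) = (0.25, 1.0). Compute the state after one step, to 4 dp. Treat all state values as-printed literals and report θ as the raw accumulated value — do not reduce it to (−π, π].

(-8.1483, -10.2608, -1.0260, 14.1500)

x' = -8.9000 + 14.0000·cos(-1.2047)·0.15 = -8.1483
y' = -8.3000 + 14.0000·sin(-1.2047)·0.15 = -10.2608
θ' = -1.2047 + (14.0000/3.0)·tan(0.25)·0.15 = -1.0260
v' = 14.0000 + 1.0000·0.15 = 14.1500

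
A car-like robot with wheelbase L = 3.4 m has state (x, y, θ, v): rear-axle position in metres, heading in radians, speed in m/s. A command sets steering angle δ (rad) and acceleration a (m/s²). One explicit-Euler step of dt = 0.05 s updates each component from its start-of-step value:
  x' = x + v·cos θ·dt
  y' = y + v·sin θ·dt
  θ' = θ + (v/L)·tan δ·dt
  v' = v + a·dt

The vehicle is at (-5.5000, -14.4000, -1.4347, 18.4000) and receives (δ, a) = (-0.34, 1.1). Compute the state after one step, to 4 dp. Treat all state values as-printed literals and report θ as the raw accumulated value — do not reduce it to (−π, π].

x' = -5.5000 + 18.4000·cos(-1.4347)·0.05 = -5.3752
y' = -14.4000 + 18.4000·sin(-1.4347)·0.05 = -15.3115
θ' = -1.4347 + (18.4000/3.4)·tan(-0.34)·0.05 = -1.5304
v' = 18.4000 + 1.1000·0.05 = 18.4550

(-5.3752, -15.3115, -1.5304, 18.4550)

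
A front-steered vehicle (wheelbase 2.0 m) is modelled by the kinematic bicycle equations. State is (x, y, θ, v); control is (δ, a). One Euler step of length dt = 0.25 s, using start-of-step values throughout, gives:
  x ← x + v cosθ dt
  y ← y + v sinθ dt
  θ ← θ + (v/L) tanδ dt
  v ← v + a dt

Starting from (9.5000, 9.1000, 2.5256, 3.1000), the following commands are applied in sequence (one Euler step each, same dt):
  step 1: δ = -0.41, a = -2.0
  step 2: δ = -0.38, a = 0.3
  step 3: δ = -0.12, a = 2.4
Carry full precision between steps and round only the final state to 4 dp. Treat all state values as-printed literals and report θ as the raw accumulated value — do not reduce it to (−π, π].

after step 1 (δ=-0.41, a=-2.0): (8.867445, 9.547771, 2.357180, 2.600000)
after step 2 (δ=-0.38, a=0.3): (8.407372, 10.006937, 2.227371, 2.675000)
after step 3 (δ=-0.12, a=2.4): (7.999162, 10.536646, 2.187053, 3.275000)

(7.9992, 10.5366, 2.1871, 3.2750)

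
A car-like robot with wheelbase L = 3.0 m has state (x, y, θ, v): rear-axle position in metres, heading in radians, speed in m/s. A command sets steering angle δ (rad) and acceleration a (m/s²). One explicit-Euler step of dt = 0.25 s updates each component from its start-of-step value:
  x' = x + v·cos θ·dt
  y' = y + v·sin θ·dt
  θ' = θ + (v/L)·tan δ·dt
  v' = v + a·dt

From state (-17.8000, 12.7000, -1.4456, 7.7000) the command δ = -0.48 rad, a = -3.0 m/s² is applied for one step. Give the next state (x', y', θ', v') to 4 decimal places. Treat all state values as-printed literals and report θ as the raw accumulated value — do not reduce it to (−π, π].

(-17.5596, 10.7901, -1.7797, 6.9500)

x' = -17.8000 + 7.7000·cos(-1.4456)·0.25 = -17.5596
y' = 12.7000 + 7.7000·sin(-1.4456)·0.25 = 10.7901
θ' = -1.4456 + (7.7000/3.0)·tan(-0.48)·0.25 = -1.7797
v' = 7.7000 − 3.0000·0.25 = 6.9500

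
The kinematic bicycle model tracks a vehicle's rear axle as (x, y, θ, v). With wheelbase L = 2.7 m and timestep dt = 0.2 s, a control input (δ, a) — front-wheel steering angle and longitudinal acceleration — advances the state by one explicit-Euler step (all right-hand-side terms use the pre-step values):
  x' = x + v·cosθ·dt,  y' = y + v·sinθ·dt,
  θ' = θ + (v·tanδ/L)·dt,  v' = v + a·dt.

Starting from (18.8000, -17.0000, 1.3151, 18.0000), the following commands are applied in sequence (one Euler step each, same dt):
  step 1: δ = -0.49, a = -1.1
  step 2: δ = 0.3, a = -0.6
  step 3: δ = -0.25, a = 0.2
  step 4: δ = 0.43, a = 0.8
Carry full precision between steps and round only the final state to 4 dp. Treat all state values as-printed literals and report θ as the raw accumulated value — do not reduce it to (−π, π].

after step 1 (δ=-0.49, a=-1.1): (19.710509, -13.517045, 0.603916, 17.780000)
after step 2 (δ=0.3, a=-0.6): (22.637518, -11.497700, 1.011323, 17.660000)
after step 3 (δ=-0.25, a=0.2): (24.512091, -8.504207, 0.677298, 17.700000)
after step 4 (δ=0.43, a=0.8): (27.270702, -6.285725, 1.278601, 17.860000)

(27.2707, -6.2857, 1.2786, 17.8600)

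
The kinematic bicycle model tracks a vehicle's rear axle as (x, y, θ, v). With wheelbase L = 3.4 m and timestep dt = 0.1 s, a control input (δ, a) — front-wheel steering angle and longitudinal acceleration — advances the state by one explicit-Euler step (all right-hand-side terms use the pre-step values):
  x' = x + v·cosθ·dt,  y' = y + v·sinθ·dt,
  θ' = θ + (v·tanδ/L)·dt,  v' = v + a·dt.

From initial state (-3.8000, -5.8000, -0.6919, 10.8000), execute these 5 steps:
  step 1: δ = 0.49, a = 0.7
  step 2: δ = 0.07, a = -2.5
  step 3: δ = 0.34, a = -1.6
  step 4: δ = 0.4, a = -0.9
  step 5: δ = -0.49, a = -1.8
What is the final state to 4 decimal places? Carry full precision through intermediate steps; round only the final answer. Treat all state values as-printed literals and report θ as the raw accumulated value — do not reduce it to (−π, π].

after step 1 (δ=0.49, a=0.7): (-2.968362, -6.489042, -0.522471, 10.870000)
after step 2 (δ=0.07, a=-2.5): (-2.026380, -7.031479, -0.500055, 10.620000)
after step 3 (δ=0.34, a=-1.6): (-1.094415, -7.540680, -0.389564, 10.460000)
after step 4 (δ=0.4, a=-0.9): (-0.126787, -7.937936, -0.259493, 10.370000)
after step 5 (δ=-0.49, a=-1.8): (0.875494, -8.204020, -0.422176, 10.190000)

(0.8755, -8.2040, -0.4222, 10.1900)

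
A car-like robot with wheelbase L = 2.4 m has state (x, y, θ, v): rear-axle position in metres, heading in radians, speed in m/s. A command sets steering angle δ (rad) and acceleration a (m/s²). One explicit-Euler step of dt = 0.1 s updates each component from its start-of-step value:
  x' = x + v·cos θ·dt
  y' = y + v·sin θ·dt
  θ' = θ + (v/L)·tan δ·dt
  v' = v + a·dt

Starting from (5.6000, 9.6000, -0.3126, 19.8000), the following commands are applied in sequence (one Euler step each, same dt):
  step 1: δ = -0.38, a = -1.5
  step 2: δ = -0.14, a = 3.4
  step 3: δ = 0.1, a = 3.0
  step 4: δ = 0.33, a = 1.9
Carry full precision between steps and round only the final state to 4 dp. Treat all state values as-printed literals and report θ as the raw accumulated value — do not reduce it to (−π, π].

(12.0955, 5.1745, -0.3843, 20.4800)

after step 1 (δ=-0.38, a=-1.5): (7.484044, 8.991083, -0.642115, 19.650000)
after step 2 (δ=-0.14, a=3.4): (9.057676, 7.814263, -0.757495, 19.990000)
after step 3 (δ=0.1, a=3.0): (10.510068, 6.440742, -0.673925, 20.290000)
after step 4 (δ=0.33, a=1.9): (12.095484, 5.174529, -0.384349, 20.480000)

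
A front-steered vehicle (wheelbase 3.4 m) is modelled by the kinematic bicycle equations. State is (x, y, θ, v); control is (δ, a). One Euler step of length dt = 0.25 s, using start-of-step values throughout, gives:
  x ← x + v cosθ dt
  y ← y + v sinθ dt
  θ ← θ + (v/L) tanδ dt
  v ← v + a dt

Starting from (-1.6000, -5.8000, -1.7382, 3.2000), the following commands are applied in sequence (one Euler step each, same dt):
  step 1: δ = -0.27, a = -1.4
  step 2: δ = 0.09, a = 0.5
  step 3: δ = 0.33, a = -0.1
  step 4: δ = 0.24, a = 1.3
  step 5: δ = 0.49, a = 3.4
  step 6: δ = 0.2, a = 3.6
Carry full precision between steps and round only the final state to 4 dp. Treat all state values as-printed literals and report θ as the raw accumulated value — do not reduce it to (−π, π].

(-2.1829, -10.5855, -1.4665, 5.0250)

after step 1 (δ=-0.27, a=-1.4): (-1.733298, -6.588817, -1.803320, 2.850000)
after step 2 (δ=0.09, a=0.5): (-1.897482, -7.282142, -1.784408, 2.975000)
after step 3 (δ=0.33, a=-0.1): (-2.055151, -8.008988, -1.709481, 2.950000)
after step 4 (δ=0.24, a=1.3): (-2.157103, -8.739407, -1.656399, 3.275000)
after step 5 (δ=0.49, a=3.4): (-2.227104, -9.555159, -1.527954, 4.125000)
after step 6 (δ=0.2, a=3.6): (-2.182937, -10.585462, -1.466471, 5.025000)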